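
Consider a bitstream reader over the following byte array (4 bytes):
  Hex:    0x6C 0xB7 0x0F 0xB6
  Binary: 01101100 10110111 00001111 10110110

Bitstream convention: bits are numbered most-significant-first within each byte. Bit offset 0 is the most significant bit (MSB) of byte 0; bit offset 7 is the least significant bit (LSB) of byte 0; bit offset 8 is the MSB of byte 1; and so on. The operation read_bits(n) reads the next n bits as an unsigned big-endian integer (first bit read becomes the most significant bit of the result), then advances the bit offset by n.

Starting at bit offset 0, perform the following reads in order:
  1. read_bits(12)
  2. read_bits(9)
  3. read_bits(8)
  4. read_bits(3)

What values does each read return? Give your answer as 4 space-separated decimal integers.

Read 1: bits[0:12] width=12 -> value=1739 (bin 011011001011); offset now 12 = byte 1 bit 4; 20 bits remain
Read 2: bits[12:21] width=9 -> value=225 (bin 011100001); offset now 21 = byte 2 bit 5; 11 bits remain
Read 3: bits[21:29] width=8 -> value=246 (bin 11110110); offset now 29 = byte 3 bit 5; 3 bits remain
Read 4: bits[29:32] width=3 -> value=6 (bin 110); offset now 32 = byte 4 bit 0; 0 bits remain

Answer: 1739 225 246 6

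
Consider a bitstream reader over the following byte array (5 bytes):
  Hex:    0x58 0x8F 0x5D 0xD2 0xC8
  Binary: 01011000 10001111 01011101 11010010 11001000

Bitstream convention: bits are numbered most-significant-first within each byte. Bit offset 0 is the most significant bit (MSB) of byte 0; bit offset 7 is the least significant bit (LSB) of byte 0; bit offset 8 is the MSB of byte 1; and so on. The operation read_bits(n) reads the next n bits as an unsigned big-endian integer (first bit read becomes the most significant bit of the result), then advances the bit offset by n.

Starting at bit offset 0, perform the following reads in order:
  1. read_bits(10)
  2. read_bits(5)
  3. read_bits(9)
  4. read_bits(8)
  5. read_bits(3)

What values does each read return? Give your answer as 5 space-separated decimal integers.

Answer: 354 7 349 210 6

Derivation:
Read 1: bits[0:10] width=10 -> value=354 (bin 0101100010); offset now 10 = byte 1 bit 2; 30 bits remain
Read 2: bits[10:15] width=5 -> value=7 (bin 00111); offset now 15 = byte 1 bit 7; 25 bits remain
Read 3: bits[15:24] width=9 -> value=349 (bin 101011101); offset now 24 = byte 3 bit 0; 16 bits remain
Read 4: bits[24:32] width=8 -> value=210 (bin 11010010); offset now 32 = byte 4 bit 0; 8 bits remain
Read 5: bits[32:35] width=3 -> value=6 (bin 110); offset now 35 = byte 4 bit 3; 5 bits remain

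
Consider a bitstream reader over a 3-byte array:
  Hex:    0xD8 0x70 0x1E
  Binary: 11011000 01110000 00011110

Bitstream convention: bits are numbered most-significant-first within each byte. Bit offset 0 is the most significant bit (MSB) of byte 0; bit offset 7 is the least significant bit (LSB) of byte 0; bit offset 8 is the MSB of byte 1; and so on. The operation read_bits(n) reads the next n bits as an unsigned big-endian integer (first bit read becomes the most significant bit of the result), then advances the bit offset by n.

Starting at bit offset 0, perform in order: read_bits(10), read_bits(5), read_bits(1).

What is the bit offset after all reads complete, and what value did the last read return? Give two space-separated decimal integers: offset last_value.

Answer: 16 0

Derivation:
Read 1: bits[0:10] width=10 -> value=865 (bin 1101100001); offset now 10 = byte 1 bit 2; 14 bits remain
Read 2: bits[10:15] width=5 -> value=24 (bin 11000); offset now 15 = byte 1 bit 7; 9 bits remain
Read 3: bits[15:16] width=1 -> value=0 (bin 0); offset now 16 = byte 2 bit 0; 8 bits remain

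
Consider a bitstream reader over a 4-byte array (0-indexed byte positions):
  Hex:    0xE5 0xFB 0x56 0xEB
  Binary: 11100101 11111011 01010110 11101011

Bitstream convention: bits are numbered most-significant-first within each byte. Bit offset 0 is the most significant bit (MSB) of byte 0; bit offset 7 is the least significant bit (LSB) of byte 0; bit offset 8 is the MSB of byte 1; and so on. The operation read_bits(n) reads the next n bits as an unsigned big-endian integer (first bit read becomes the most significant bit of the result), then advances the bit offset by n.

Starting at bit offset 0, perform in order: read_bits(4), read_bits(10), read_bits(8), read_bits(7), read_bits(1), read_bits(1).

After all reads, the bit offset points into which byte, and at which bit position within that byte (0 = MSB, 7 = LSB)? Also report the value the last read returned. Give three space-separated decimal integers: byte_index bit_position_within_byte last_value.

Read 1: bits[0:4] width=4 -> value=14 (bin 1110); offset now 4 = byte 0 bit 4; 28 bits remain
Read 2: bits[4:14] width=10 -> value=382 (bin 0101111110); offset now 14 = byte 1 bit 6; 18 bits remain
Read 3: bits[14:22] width=8 -> value=213 (bin 11010101); offset now 22 = byte 2 bit 6; 10 bits remain
Read 4: bits[22:29] width=7 -> value=93 (bin 1011101); offset now 29 = byte 3 bit 5; 3 bits remain
Read 5: bits[29:30] width=1 -> value=0 (bin 0); offset now 30 = byte 3 bit 6; 2 bits remain
Read 6: bits[30:31] width=1 -> value=1 (bin 1); offset now 31 = byte 3 bit 7; 1 bits remain

Answer: 3 7 1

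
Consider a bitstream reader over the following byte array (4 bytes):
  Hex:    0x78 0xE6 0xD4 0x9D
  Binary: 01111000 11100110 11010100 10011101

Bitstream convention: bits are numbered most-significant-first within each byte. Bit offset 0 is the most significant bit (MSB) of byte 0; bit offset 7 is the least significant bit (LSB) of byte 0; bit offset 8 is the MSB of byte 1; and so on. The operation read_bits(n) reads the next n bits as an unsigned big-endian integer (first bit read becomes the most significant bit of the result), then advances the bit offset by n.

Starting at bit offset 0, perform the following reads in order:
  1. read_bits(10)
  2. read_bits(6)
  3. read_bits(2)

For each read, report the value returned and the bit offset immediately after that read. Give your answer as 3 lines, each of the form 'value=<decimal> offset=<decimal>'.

Answer: value=483 offset=10
value=38 offset=16
value=3 offset=18

Derivation:
Read 1: bits[0:10] width=10 -> value=483 (bin 0111100011); offset now 10 = byte 1 bit 2; 22 bits remain
Read 2: bits[10:16] width=6 -> value=38 (bin 100110); offset now 16 = byte 2 bit 0; 16 bits remain
Read 3: bits[16:18] width=2 -> value=3 (bin 11); offset now 18 = byte 2 bit 2; 14 bits remain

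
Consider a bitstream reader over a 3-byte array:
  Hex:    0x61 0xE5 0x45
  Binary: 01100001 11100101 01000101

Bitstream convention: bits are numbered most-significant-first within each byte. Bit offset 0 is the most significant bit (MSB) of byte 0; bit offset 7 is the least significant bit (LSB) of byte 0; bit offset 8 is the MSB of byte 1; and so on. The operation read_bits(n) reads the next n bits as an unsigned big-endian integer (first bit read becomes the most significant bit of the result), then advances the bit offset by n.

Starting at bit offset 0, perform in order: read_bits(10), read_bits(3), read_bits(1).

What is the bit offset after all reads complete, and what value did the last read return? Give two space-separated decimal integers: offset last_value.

Answer: 14 1

Derivation:
Read 1: bits[0:10] width=10 -> value=391 (bin 0110000111); offset now 10 = byte 1 bit 2; 14 bits remain
Read 2: bits[10:13] width=3 -> value=4 (bin 100); offset now 13 = byte 1 bit 5; 11 bits remain
Read 3: bits[13:14] width=1 -> value=1 (bin 1); offset now 14 = byte 1 bit 6; 10 bits remain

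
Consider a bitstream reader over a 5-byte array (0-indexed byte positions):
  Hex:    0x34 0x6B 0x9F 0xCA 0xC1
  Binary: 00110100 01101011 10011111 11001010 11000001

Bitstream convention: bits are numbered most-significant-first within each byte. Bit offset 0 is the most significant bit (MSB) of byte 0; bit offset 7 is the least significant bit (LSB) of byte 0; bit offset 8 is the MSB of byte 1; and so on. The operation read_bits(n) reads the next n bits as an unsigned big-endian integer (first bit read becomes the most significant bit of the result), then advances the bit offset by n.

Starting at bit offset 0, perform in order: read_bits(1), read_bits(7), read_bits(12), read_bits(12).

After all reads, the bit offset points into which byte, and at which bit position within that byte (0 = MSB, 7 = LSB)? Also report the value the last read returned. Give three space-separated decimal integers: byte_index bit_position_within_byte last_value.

Answer: 4 0 4042

Derivation:
Read 1: bits[0:1] width=1 -> value=0 (bin 0); offset now 1 = byte 0 bit 1; 39 bits remain
Read 2: bits[1:8] width=7 -> value=52 (bin 0110100); offset now 8 = byte 1 bit 0; 32 bits remain
Read 3: bits[8:20] width=12 -> value=1721 (bin 011010111001); offset now 20 = byte 2 bit 4; 20 bits remain
Read 4: bits[20:32] width=12 -> value=4042 (bin 111111001010); offset now 32 = byte 4 bit 0; 8 bits remain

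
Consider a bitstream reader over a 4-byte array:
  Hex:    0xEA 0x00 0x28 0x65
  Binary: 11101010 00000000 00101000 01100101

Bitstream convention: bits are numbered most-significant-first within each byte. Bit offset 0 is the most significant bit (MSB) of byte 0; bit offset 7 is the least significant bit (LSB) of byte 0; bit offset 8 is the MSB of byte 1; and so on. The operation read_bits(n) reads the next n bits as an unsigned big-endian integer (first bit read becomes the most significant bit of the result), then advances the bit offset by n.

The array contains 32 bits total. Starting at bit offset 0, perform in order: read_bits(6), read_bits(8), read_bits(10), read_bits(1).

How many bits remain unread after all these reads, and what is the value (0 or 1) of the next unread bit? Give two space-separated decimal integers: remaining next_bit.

Read 1: bits[0:6] width=6 -> value=58 (bin 111010); offset now 6 = byte 0 bit 6; 26 bits remain
Read 2: bits[6:14] width=8 -> value=128 (bin 10000000); offset now 14 = byte 1 bit 6; 18 bits remain
Read 3: bits[14:24] width=10 -> value=40 (bin 0000101000); offset now 24 = byte 3 bit 0; 8 bits remain
Read 4: bits[24:25] width=1 -> value=0 (bin 0); offset now 25 = byte 3 bit 1; 7 bits remain

Answer: 7 1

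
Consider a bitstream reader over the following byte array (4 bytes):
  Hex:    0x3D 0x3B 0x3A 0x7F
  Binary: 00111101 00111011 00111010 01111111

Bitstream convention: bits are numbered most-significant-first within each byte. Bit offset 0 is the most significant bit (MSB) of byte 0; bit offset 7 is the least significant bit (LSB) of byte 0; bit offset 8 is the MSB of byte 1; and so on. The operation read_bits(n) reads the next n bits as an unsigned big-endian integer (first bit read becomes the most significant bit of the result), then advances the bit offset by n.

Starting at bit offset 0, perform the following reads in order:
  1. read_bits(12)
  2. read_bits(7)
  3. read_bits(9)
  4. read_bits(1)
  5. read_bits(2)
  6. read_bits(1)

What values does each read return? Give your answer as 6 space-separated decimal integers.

Read 1: bits[0:12] width=12 -> value=979 (bin 001111010011); offset now 12 = byte 1 bit 4; 20 bits remain
Read 2: bits[12:19] width=7 -> value=89 (bin 1011001); offset now 19 = byte 2 bit 3; 13 bits remain
Read 3: bits[19:28] width=9 -> value=423 (bin 110100111); offset now 28 = byte 3 bit 4; 4 bits remain
Read 4: bits[28:29] width=1 -> value=1 (bin 1); offset now 29 = byte 3 bit 5; 3 bits remain
Read 5: bits[29:31] width=2 -> value=3 (bin 11); offset now 31 = byte 3 bit 7; 1 bits remain
Read 6: bits[31:32] width=1 -> value=1 (bin 1); offset now 32 = byte 4 bit 0; 0 bits remain

Answer: 979 89 423 1 3 1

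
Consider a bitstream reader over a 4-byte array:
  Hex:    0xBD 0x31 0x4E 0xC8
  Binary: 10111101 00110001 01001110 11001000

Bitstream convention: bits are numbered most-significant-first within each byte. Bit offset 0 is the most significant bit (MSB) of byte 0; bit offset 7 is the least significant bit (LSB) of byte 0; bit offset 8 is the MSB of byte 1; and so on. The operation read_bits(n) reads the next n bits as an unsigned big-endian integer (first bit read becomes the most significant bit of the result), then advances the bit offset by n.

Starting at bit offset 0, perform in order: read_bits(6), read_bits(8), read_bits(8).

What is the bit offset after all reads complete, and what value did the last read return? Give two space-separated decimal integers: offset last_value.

Answer: 22 83

Derivation:
Read 1: bits[0:6] width=6 -> value=47 (bin 101111); offset now 6 = byte 0 bit 6; 26 bits remain
Read 2: bits[6:14] width=8 -> value=76 (bin 01001100); offset now 14 = byte 1 bit 6; 18 bits remain
Read 3: bits[14:22] width=8 -> value=83 (bin 01010011); offset now 22 = byte 2 bit 6; 10 bits remain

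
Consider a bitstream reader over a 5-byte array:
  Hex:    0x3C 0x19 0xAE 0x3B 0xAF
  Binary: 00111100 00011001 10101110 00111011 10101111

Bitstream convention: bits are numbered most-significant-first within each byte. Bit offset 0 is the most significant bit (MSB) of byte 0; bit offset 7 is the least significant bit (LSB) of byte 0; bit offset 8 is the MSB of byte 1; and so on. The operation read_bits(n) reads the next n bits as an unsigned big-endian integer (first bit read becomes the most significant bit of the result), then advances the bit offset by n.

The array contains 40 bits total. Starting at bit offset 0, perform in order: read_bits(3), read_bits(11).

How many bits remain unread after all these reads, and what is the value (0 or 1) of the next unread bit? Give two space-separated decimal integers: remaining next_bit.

Read 1: bits[0:3] width=3 -> value=1 (bin 001); offset now 3 = byte 0 bit 3; 37 bits remain
Read 2: bits[3:14] width=11 -> value=1798 (bin 11100000110); offset now 14 = byte 1 bit 6; 26 bits remain

Answer: 26 0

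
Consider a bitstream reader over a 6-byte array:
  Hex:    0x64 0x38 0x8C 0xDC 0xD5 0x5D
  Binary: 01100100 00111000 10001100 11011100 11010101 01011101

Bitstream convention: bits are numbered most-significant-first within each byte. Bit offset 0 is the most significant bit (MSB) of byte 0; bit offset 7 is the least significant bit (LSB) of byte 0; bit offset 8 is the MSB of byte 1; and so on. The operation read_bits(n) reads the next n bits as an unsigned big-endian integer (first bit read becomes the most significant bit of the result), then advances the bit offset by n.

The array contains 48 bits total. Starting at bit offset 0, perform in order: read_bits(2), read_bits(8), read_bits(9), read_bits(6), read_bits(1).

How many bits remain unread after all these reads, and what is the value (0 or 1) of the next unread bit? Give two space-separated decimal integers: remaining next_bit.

Read 1: bits[0:2] width=2 -> value=1 (bin 01); offset now 2 = byte 0 bit 2; 46 bits remain
Read 2: bits[2:10] width=8 -> value=144 (bin 10010000); offset now 10 = byte 1 bit 2; 38 bits remain
Read 3: bits[10:19] width=9 -> value=452 (bin 111000100); offset now 19 = byte 2 bit 3; 29 bits remain
Read 4: bits[19:25] width=6 -> value=25 (bin 011001); offset now 25 = byte 3 bit 1; 23 bits remain
Read 5: bits[25:26] width=1 -> value=1 (bin 1); offset now 26 = byte 3 bit 2; 22 bits remain

Answer: 22 0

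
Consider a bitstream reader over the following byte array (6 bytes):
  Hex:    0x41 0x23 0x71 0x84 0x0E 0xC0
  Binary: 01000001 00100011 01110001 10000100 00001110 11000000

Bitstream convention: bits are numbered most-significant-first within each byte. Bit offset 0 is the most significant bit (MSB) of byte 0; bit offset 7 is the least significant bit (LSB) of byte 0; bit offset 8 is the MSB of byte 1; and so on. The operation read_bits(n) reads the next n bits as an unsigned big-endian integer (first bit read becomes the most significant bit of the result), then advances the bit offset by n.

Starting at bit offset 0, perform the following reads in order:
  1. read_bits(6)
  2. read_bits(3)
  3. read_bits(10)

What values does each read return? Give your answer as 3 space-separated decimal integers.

Answer: 16 2 283

Derivation:
Read 1: bits[0:6] width=6 -> value=16 (bin 010000); offset now 6 = byte 0 bit 6; 42 bits remain
Read 2: bits[6:9] width=3 -> value=2 (bin 010); offset now 9 = byte 1 bit 1; 39 bits remain
Read 3: bits[9:19] width=10 -> value=283 (bin 0100011011); offset now 19 = byte 2 bit 3; 29 bits remain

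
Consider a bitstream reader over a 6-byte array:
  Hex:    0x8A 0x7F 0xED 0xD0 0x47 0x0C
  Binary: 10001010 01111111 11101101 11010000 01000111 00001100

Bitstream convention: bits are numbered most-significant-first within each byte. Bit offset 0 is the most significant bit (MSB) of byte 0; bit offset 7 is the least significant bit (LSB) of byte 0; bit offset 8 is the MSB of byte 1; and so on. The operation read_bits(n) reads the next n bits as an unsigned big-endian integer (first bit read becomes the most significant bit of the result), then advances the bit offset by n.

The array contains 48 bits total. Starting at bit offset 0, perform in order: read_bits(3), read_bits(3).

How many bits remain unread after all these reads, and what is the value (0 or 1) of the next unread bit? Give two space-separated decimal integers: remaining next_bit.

Answer: 42 1

Derivation:
Read 1: bits[0:3] width=3 -> value=4 (bin 100); offset now 3 = byte 0 bit 3; 45 bits remain
Read 2: bits[3:6] width=3 -> value=2 (bin 010); offset now 6 = byte 0 bit 6; 42 bits remain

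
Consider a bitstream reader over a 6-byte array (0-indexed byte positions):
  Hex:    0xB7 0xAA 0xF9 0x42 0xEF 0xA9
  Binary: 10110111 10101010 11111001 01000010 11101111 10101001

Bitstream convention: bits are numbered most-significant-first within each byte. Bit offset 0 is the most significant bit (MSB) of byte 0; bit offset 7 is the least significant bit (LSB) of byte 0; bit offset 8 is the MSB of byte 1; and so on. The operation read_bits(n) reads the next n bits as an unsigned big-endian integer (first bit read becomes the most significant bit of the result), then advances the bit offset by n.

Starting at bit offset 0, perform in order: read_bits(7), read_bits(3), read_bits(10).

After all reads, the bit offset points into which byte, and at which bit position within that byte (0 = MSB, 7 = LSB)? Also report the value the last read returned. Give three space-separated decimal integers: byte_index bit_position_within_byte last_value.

Read 1: bits[0:7] width=7 -> value=91 (bin 1011011); offset now 7 = byte 0 bit 7; 41 bits remain
Read 2: bits[7:10] width=3 -> value=6 (bin 110); offset now 10 = byte 1 bit 2; 38 bits remain
Read 3: bits[10:20] width=10 -> value=687 (bin 1010101111); offset now 20 = byte 2 bit 4; 28 bits remain

Answer: 2 4 687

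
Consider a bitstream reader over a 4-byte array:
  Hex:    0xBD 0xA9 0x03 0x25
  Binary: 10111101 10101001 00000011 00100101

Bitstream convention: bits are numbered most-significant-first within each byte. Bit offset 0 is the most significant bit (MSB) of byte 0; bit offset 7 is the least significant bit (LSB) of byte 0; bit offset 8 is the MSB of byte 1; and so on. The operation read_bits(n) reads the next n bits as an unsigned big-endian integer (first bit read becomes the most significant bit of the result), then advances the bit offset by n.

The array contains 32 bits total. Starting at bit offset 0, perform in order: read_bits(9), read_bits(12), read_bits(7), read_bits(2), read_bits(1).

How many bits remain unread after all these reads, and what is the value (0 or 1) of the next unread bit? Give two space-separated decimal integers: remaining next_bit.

Read 1: bits[0:9] width=9 -> value=379 (bin 101111011); offset now 9 = byte 1 bit 1; 23 bits remain
Read 2: bits[9:21] width=12 -> value=1312 (bin 010100100000); offset now 21 = byte 2 bit 5; 11 bits remain
Read 3: bits[21:28] width=7 -> value=50 (bin 0110010); offset now 28 = byte 3 bit 4; 4 bits remain
Read 4: bits[28:30] width=2 -> value=1 (bin 01); offset now 30 = byte 3 bit 6; 2 bits remain
Read 5: bits[30:31] width=1 -> value=0 (bin 0); offset now 31 = byte 3 bit 7; 1 bits remain

Answer: 1 1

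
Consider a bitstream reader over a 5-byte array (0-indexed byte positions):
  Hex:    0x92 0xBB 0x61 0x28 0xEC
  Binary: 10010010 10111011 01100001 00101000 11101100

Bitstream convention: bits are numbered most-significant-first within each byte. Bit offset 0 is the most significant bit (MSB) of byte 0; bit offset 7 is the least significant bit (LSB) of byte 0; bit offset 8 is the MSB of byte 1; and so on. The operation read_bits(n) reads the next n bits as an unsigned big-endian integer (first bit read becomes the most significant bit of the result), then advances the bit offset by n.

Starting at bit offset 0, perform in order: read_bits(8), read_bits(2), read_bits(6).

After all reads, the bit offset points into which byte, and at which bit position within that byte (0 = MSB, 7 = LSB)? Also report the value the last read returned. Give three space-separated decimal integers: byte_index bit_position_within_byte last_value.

Answer: 2 0 59

Derivation:
Read 1: bits[0:8] width=8 -> value=146 (bin 10010010); offset now 8 = byte 1 bit 0; 32 bits remain
Read 2: bits[8:10] width=2 -> value=2 (bin 10); offset now 10 = byte 1 bit 2; 30 bits remain
Read 3: bits[10:16] width=6 -> value=59 (bin 111011); offset now 16 = byte 2 bit 0; 24 bits remain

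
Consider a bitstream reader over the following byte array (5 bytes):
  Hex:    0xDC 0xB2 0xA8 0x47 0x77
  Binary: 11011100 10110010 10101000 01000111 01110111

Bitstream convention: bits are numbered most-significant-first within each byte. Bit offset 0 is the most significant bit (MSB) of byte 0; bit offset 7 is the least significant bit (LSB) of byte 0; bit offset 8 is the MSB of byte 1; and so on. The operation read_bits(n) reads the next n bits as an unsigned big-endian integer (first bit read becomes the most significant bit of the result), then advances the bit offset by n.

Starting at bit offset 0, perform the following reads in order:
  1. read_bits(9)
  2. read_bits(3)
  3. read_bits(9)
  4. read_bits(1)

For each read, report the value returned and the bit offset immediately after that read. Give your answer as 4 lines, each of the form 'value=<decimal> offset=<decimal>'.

Answer: value=441 offset=9
value=3 offset=12
value=85 offset=21
value=0 offset=22

Derivation:
Read 1: bits[0:9] width=9 -> value=441 (bin 110111001); offset now 9 = byte 1 bit 1; 31 bits remain
Read 2: bits[9:12] width=3 -> value=3 (bin 011); offset now 12 = byte 1 bit 4; 28 bits remain
Read 3: bits[12:21] width=9 -> value=85 (bin 001010101); offset now 21 = byte 2 bit 5; 19 bits remain
Read 4: bits[21:22] width=1 -> value=0 (bin 0); offset now 22 = byte 2 bit 6; 18 bits remain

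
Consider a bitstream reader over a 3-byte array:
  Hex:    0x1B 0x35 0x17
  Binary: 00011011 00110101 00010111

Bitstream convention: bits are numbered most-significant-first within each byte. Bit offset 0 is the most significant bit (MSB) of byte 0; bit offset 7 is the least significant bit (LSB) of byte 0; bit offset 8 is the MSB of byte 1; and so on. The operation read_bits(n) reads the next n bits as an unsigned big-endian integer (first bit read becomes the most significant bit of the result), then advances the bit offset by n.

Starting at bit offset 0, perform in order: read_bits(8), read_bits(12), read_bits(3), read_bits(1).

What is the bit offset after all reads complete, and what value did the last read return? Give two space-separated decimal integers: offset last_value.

Read 1: bits[0:8] width=8 -> value=27 (bin 00011011); offset now 8 = byte 1 bit 0; 16 bits remain
Read 2: bits[8:20] width=12 -> value=849 (bin 001101010001); offset now 20 = byte 2 bit 4; 4 bits remain
Read 3: bits[20:23] width=3 -> value=3 (bin 011); offset now 23 = byte 2 bit 7; 1 bits remain
Read 4: bits[23:24] width=1 -> value=1 (bin 1); offset now 24 = byte 3 bit 0; 0 bits remain

Answer: 24 1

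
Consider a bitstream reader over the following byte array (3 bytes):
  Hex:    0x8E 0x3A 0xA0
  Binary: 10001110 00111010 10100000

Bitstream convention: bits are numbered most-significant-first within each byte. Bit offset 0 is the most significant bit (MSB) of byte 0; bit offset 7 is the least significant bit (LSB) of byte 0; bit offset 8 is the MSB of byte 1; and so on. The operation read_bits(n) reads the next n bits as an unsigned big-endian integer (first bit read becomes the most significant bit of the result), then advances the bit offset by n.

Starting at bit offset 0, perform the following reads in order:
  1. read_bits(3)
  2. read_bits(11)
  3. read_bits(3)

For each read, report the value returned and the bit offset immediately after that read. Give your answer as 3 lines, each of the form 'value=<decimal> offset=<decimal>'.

Answer: value=4 offset=3
value=910 offset=14
value=5 offset=17

Derivation:
Read 1: bits[0:3] width=3 -> value=4 (bin 100); offset now 3 = byte 0 bit 3; 21 bits remain
Read 2: bits[3:14] width=11 -> value=910 (bin 01110001110); offset now 14 = byte 1 bit 6; 10 bits remain
Read 3: bits[14:17] width=3 -> value=5 (bin 101); offset now 17 = byte 2 bit 1; 7 bits remain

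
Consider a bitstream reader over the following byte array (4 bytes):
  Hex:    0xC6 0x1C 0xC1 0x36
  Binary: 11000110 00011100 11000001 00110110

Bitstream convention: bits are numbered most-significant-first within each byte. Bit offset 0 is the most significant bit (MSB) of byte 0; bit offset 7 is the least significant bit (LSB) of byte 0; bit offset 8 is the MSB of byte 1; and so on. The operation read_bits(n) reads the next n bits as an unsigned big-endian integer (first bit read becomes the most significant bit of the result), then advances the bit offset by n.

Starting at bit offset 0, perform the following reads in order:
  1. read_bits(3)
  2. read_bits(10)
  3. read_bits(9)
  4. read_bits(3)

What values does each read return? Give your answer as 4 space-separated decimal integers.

Answer: 6 195 304 2

Derivation:
Read 1: bits[0:3] width=3 -> value=6 (bin 110); offset now 3 = byte 0 bit 3; 29 bits remain
Read 2: bits[3:13] width=10 -> value=195 (bin 0011000011); offset now 13 = byte 1 bit 5; 19 bits remain
Read 3: bits[13:22] width=9 -> value=304 (bin 100110000); offset now 22 = byte 2 bit 6; 10 bits remain
Read 4: bits[22:25] width=3 -> value=2 (bin 010); offset now 25 = byte 3 bit 1; 7 bits remain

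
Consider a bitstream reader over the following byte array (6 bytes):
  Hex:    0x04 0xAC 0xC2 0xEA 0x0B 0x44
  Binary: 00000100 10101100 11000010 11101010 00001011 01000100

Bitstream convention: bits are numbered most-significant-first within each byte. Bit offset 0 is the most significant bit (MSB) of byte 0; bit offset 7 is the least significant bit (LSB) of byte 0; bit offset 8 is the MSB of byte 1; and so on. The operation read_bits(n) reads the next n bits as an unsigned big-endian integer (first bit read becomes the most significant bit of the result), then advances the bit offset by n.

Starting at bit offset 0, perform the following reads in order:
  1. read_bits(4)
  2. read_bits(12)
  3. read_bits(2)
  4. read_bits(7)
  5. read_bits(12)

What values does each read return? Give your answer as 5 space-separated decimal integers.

Read 1: bits[0:4] width=4 -> value=0 (bin 0000); offset now 4 = byte 0 bit 4; 44 bits remain
Read 2: bits[4:16] width=12 -> value=1196 (bin 010010101100); offset now 16 = byte 2 bit 0; 32 bits remain
Read 3: bits[16:18] width=2 -> value=3 (bin 11); offset now 18 = byte 2 bit 2; 30 bits remain
Read 4: bits[18:25] width=7 -> value=5 (bin 0000101); offset now 25 = byte 3 bit 1; 23 bits remain
Read 5: bits[25:37] width=12 -> value=3393 (bin 110101000001); offset now 37 = byte 4 bit 5; 11 bits remain

Answer: 0 1196 3 5 3393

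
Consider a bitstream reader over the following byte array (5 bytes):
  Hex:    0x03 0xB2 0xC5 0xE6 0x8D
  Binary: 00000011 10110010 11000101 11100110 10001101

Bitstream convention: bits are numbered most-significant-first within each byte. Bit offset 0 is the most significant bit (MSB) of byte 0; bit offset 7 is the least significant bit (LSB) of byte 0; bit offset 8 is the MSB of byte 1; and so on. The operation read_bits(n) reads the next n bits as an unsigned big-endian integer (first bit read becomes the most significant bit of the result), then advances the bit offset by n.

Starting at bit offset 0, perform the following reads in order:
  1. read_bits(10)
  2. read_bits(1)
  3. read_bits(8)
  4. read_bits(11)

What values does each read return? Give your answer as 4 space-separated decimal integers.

Answer: 14 1 150 377

Derivation:
Read 1: bits[0:10] width=10 -> value=14 (bin 0000001110); offset now 10 = byte 1 bit 2; 30 bits remain
Read 2: bits[10:11] width=1 -> value=1 (bin 1); offset now 11 = byte 1 bit 3; 29 bits remain
Read 3: bits[11:19] width=8 -> value=150 (bin 10010110); offset now 19 = byte 2 bit 3; 21 bits remain
Read 4: bits[19:30] width=11 -> value=377 (bin 00101111001); offset now 30 = byte 3 bit 6; 10 bits remain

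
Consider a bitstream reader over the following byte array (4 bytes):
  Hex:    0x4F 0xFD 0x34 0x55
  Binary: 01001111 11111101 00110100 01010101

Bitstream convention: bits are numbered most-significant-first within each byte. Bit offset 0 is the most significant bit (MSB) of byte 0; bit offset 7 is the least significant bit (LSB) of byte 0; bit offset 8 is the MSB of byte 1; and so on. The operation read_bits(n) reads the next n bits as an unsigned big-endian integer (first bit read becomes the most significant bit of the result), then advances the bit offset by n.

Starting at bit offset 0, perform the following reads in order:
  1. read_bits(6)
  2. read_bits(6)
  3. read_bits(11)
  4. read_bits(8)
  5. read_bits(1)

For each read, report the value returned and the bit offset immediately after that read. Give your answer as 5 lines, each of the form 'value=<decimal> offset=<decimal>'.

Read 1: bits[0:6] width=6 -> value=19 (bin 010011); offset now 6 = byte 0 bit 6; 26 bits remain
Read 2: bits[6:12] width=6 -> value=63 (bin 111111); offset now 12 = byte 1 bit 4; 20 bits remain
Read 3: bits[12:23] width=11 -> value=1690 (bin 11010011010); offset now 23 = byte 2 bit 7; 9 bits remain
Read 4: bits[23:31] width=8 -> value=42 (bin 00101010); offset now 31 = byte 3 bit 7; 1 bits remain
Read 5: bits[31:32] width=1 -> value=1 (bin 1); offset now 32 = byte 4 bit 0; 0 bits remain

Answer: value=19 offset=6
value=63 offset=12
value=1690 offset=23
value=42 offset=31
value=1 offset=32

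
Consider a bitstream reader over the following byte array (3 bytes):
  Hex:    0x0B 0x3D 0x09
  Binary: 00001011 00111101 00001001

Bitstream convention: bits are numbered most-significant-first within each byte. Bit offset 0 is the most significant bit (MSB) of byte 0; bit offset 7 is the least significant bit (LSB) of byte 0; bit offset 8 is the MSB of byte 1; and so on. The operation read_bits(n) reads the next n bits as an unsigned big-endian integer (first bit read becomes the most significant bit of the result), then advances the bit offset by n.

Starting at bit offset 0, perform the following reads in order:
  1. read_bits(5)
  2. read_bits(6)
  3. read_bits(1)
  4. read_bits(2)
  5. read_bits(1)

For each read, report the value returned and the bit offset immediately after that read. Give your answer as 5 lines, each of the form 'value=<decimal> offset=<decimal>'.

Read 1: bits[0:5] width=5 -> value=1 (bin 00001); offset now 5 = byte 0 bit 5; 19 bits remain
Read 2: bits[5:11] width=6 -> value=25 (bin 011001); offset now 11 = byte 1 bit 3; 13 bits remain
Read 3: bits[11:12] width=1 -> value=1 (bin 1); offset now 12 = byte 1 bit 4; 12 bits remain
Read 4: bits[12:14] width=2 -> value=3 (bin 11); offset now 14 = byte 1 bit 6; 10 bits remain
Read 5: bits[14:15] width=1 -> value=0 (bin 0); offset now 15 = byte 1 bit 7; 9 bits remain

Answer: value=1 offset=5
value=25 offset=11
value=1 offset=12
value=3 offset=14
value=0 offset=15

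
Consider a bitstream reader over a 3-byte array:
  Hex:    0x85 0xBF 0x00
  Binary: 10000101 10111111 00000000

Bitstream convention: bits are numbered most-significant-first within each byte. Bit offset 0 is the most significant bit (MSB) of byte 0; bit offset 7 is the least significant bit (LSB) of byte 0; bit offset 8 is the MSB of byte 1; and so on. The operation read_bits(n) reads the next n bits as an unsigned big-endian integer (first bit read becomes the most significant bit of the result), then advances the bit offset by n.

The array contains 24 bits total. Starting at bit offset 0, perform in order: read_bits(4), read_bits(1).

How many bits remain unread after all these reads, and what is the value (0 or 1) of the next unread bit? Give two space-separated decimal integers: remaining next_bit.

Answer: 19 1

Derivation:
Read 1: bits[0:4] width=4 -> value=8 (bin 1000); offset now 4 = byte 0 bit 4; 20 bits remain
Read 2: bits[4:5] width=1 -> value=0 (bin 0); offset now 5 = byte 0 bit 5; 19 bits remain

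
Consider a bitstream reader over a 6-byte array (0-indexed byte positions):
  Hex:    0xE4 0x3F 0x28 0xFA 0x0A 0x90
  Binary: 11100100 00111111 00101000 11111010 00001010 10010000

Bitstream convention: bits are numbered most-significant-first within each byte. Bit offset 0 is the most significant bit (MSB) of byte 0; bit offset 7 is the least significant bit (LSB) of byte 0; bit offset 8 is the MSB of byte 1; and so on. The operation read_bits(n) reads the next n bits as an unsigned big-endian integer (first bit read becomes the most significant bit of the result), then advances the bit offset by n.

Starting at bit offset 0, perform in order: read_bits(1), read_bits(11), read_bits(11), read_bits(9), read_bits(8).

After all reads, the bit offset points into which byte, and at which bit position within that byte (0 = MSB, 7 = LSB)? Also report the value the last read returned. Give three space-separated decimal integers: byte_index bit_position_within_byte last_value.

Read 1: bits[0:1] width=1 -> value=1 (bin 1); offset now 1 = byte 0 bit 1; 47 bits remain
Read 2: bits[1:12] width=11 -> value=1603 (bin 11001000011); offset now 12 = byte 1 bit 4; 36 bits remain
Read 3: bits[12:23] width=11 -> value=1940 (bin 11110010100); offset now 23 = byte 2 bit 7; 25 bits remain
Read 4: bits[23:32] width=9 -> value=250 (bin 011111010); offset now 32 = byte 4 bit 0; 16 bits remain
Read 5: bits[32:40] width=8 -> value=10 (bin 00001010); offset now 40 = byte 5 bit 0; 8 bits remain

Answer: 5 0 10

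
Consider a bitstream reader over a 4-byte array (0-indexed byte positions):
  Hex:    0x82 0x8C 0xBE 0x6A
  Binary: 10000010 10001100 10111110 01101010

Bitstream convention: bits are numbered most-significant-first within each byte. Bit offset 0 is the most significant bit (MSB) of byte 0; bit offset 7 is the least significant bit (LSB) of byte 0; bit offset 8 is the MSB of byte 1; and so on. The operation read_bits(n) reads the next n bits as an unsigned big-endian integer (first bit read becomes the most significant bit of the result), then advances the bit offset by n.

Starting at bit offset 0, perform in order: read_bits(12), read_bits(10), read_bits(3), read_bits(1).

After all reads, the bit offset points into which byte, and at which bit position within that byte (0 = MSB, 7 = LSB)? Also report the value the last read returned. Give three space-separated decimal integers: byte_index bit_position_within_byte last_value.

Read 1: bits[0:12] width=12 -> value=2088 (bin 100000101000); offset now 12 = byte 1 bit 4; 20 bits remain
Read 2: bits[12:22] width=10 -> value=815 (bin 1100101111); offset now 22 = byte 2 bit 6; 10 bits remain
Read 3: bits[22:25] width=3 -> value=4 (bin 100); offset now 25 = byte 3 bit 1; 7 bits remain
Read 4: bits[25:26] width=1 -> value=1 (bin 1); offset now 26 = byte 3 bit 2; 6 bits remain

Answer: 3 2 1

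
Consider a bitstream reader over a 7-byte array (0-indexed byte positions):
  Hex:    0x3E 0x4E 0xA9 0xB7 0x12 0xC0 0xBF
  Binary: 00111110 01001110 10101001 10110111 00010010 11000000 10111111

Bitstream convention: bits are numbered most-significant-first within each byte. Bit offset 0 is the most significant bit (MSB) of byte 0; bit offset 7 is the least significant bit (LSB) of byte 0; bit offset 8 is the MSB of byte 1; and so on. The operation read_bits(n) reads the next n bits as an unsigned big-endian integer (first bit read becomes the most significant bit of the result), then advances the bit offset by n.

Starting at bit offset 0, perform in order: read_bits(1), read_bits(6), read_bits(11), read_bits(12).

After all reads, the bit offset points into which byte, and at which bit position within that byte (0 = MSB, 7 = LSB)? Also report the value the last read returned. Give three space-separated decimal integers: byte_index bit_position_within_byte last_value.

Read 1: bits[0:1] width=1 -> value=0 (bin 0); offset now 1 = byte 0 bit 1; 55 bits remain
Read 2: bits[1:7] width=6 -> value=31 (bin 011111); offset now 7 = byte 0 bit 7; 49 bits remain
Read 3: bits[7:18] width=11 -> value=314 (bin 00100111010); offset now 18 = byte 2 bit 2; 38 bits remain
Read 4: bits[18:30] width=12 -> value=2669 (bin 101001101101); offset now 30 = byte 3 bit 6; 26 bits remain

Answer: 3 6 2669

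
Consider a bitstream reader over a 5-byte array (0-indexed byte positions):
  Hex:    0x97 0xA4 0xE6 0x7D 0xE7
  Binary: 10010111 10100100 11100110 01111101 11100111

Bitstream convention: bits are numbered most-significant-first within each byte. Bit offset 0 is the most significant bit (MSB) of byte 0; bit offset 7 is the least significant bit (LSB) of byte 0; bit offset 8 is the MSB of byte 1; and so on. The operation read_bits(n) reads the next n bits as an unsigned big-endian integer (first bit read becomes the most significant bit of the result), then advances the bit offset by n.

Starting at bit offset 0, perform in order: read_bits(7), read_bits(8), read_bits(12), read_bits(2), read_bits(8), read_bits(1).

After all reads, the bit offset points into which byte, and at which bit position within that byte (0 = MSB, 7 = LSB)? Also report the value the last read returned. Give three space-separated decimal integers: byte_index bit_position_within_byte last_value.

Read 1: bits[0:7] width=7 -> value=75 (bin 1001011); offset now 7 = byte 0 bit 7; 33 bits remain
Read 2: bits[7:15] width=8 -> value=210 (bin 11010010); offset now 15 = byte 1 bit 7; 25 bits remain
Read 3: bits[15:27] width=12 -> value=1843 (bin 011100110011); offset now 27 = byte 3 bit 3; 13 bits remain
Read 4: bits[27:29] width=2 -> value=3 (bin 11); offset now 29 = byte 3 bit 5; 11 bits remain
Read 5: bits[29:37] width=8 -> value=188 (bin 10111100); offset now 37 = byte 4 bit 5; 3 bits remain
Read 6: bits[37:38] width=1 -> value=1 (bin 1); offset now 38 = byte 4 bit 6; 2 bits remain

Answer: 4 6 1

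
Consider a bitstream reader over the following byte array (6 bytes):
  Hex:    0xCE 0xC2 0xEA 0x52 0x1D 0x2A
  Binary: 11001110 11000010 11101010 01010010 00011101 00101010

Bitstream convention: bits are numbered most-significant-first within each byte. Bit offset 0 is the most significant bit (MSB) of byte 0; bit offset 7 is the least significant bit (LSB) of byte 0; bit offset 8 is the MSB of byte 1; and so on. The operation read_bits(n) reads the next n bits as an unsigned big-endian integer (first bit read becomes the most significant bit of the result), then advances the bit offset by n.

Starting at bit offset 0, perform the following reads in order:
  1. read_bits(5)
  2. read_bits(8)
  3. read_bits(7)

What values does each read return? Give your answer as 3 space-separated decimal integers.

Read 1: bits[0:5] width=5 -> value=25 (bin 11001); offset now 5 = byte 0 bit 5; 43 bits remain
Read 2: bits[5:13] width=8 -> value=216 (bin 11011000); offset now 13 = byte 1 bit 5; 35 bits remain
Read 3: bits[13:20] width=7 -> value=46 (bin 0101110); offset now 20 = byte 2 bit 4; 28 bits remain

Answer: 25 216 46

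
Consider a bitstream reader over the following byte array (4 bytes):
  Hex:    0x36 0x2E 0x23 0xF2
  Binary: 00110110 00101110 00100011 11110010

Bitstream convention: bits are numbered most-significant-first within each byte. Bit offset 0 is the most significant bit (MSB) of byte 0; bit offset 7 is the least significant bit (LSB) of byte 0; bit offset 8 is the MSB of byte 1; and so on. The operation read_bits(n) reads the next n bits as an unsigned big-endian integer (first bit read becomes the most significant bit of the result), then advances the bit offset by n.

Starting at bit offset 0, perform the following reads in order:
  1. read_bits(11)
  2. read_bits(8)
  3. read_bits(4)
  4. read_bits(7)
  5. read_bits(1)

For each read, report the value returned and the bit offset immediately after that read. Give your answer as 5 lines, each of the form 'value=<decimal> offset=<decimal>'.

Answer: value=433 offset=11
value=113 offset=19
value=1 offset=23
value=124 offset=30
value=1 offset=31

Derivation:
Read 1: bits[0:11] width=11 -> value=433 (bin 00110110001); offset now 11 = byte 1 bit 3; 21 bits remain
Read 2: bits[11:19] width=8 -> value=113 (bin 01110001); offset now 19 = byte 2 bit 3; 13 bits remain
Read 3: bits[19:23] width=4 -> value=1 (bin 0001); offset now 23 = byte 2 bit 7; 9 bits remain
Read 4: bits[23:30] width=7 -> value=124 (bin 1111100); offset now 30 = byte 3 bit 6; 2 bits remain
Read 5: bits[30:31] width=1 -> value=1 (bin 1); offset now 31 = byte 3 bit 7; 1 bits remain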